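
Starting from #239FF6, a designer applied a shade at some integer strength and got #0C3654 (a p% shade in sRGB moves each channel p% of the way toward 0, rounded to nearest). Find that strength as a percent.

#239FF6 is rgb(35, 159, 246); #0C3654 is rgb(12, 54, 84).
On the B channel (widest range): 84 ≈ 246 + (p/100)(0 − 246), so p ≈ 100×(84 − 246)/(0 − 246) = -16200/-246 = 65.85.
p = 66 reproduces all three channels after rounding.

66%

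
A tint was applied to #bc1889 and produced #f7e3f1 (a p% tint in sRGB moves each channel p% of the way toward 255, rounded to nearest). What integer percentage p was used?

#bc1889 is rgb(188, 24, 137); #f7e3f1 is rgb(247, 227, 241).
On the G channel (widest range): 227 ≈ 24 + (p/100)(255 − 24), so p ≈ 100×(227 − 24)/(255 − 24) = 20300/231 = 87.88.
p = 88 reproduces all three channels after rounding.

88%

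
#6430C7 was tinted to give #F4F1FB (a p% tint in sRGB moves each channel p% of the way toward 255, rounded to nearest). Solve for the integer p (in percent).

93%

#6430C7 is rgb(100, 48, 199); #F4F1FB is rgb(244, 241, 251).
On the G channel (widest range): 241 ≈ 48 + (p/100)(255 − 48), so p ≈ 100×(241 − 48)/(255 − 48) = 19300/207 = 93.24.
p = 93 reproduces all three channels after rounding.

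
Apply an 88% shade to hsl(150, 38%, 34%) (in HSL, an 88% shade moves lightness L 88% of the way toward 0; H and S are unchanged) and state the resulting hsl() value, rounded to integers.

hsl(150, 38%, 4%)

L moves 88% from 34 toward 0: 34 − 29.92 = 4.08 → 4.
H and S are unchanged.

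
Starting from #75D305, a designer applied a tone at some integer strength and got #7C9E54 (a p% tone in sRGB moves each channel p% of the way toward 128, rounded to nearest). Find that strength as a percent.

#75D305 is rgb(117, 211, 5); #7C9E54 is rgb(124, 158, 84).
On the B channel (widest range): 84 ≈ 5 + (p/100)(128 − 5), so p ≈ 100×(84 − 5)/(128 − 5) = 7900/123 = 64.23.
p = 64 reproduces all three channels after rounding.

64%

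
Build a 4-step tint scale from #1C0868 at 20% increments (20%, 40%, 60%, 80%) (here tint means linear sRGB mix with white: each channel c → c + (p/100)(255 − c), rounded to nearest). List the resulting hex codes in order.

#1C0868 is rgb(28, 8, 104).
20%: (28 + 45.4 = 73.4→73, 8 + 49.4 = 57.4→57, 104 + 30.2 = 134.2→134) → #493986
40%: (28 + 90.8 = 118.8→119, 8 + 98.8 = 106.8→107, 104 + 60.4 = 164.4→164) → #776BA4
60%: (28 + 136.2 = 164.2→164, 8 + 148.2 = 156.2→156, 104 + 90.6 = 194.6→195) → #A49CC3
80%: (28 + 181.6 = 209.6→210, 8 + 197.6 = 205.6→206, 104 + 120.8 = 224.8→225) → #D2CEE1

#493986, #776BA4, #A49CC3, #D2CEE1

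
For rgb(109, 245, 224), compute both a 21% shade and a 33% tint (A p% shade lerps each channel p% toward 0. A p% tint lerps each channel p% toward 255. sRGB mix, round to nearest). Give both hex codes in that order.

#56C2B1, #9DF8EA

21% shade:
  R: 109 + 0.21×(0−109) = 109 − 22.89 = 86.11 → 86
  G: 245 + 0.21×(0−245) = 245 − 51.45 = 193.55 → 194
  B: 224 + 0.21×(0−224) = 224 − 47.04 = 176.96 → 177
  → #56C2B1
33% tint:
  R: 109 + 0.33×(255−109) = 109 + 48.18 = 157.18 → 157
  G: 245 + 0.33×(255−245) = 245 + 3.3 = 248.3 → 248
  B: 224 + 0.33×(255−224) = 224 + 10.23 = 234.23 → 234
  → #9DF8EA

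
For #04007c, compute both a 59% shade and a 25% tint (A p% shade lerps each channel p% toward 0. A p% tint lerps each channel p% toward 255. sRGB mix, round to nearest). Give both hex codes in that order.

#020033, #43409d

#04007c is rgb(4, 0, 124).
59% shade:
  R: 4 + 0.59×(0−4) = 4 − 2.36 = 1.64 → 2
  G: 0 + 0.59×(0−0) = 0 + 0 = 0 → 0
  B: 124 + 0.59×(0−124) = 124 − 73.16 = 50.84 → 51
  → #020033
25% tint:
  R: 4 + 0.25×(255−4) = 4 + 62.75 = 66.75 → 67
  G: 0 + 0.25×(255−0) = 0 + 63.75 = 63.75 → 64
  B: 124 + 0.25×(255−124) = 124 + 32.75 = 156.75 → 157
  → #43409d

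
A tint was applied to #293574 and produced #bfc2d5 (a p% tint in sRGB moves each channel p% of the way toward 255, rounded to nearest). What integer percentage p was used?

70%

#293574 is rgb(41, 53, 116); #bfc2d5 is rgb(191, 194, 213).
On the R channel (widest range): 191 ≈ 41 + (p/100)(255 − 41), so p ≈ 100×(191 − 41)/(255 − 41) = 15000/214 = 70.09.
p = 70 reproduces all three channels after rounding.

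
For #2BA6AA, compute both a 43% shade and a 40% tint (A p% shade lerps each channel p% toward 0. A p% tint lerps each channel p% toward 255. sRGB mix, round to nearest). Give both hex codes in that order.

#2BA6AA is rgb(43, 166, 170).
43% shade:
  R: 43 − 18.49 = 24.51 → 25
  G: 166 − 71.38 = 94.62 → 95
  B: 170 − 73.1 = 96.9 → 97
  → #195F61
40% tint:
  R: 43 + 0.4×(255−43) = 43 + 84.8 = 127.8 → 128
  G: 166 + 35.6 = 201.6 → 202
  B: 170 + 34 = 204 → 204
  → #80CACC

#195F61, #80CACC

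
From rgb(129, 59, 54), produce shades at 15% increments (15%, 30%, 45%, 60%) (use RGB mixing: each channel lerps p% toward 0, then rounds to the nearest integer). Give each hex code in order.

15%: (129 − 19.35 = 109.65→110, 59 − 8.85 = 50.15→50, 54 − 8.1 = 45.9→46) → #6E322E
30%: (129 − 38.7 = 90.3→90, 59 − 17.7 = 41.3→41, 54 − 16.2 = 37.8→38) → #5A2926
45%: (129 − 58.05 = 70.95→71, 59 − 26.55 = 32.45→32, 54 − 24.3 = 29.7→30) → #47201E
60%: (129 − 77.4 = 51.6→52, 59 − 35.4 = 23.6→24, 54 − 32.4 = 21.6→22) → #341816

#6E322E, #5A2926, #47201E, #341816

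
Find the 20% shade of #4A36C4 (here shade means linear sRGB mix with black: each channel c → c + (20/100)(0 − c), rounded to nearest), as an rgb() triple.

#4A36C4 is rgb(74, 54, 196).
A 20% shade moves each channel 20% toward 0:
  R: 74 + 0.2×(0−74) = 74 − 14.8 = 59.2 → 59
  G: 54 − 10.8 = 43.2 → 43
  B: 196 + 0.2×(0−196) = 196 − 39.2 = 156.8 → 157

rgb(59, 43, 157)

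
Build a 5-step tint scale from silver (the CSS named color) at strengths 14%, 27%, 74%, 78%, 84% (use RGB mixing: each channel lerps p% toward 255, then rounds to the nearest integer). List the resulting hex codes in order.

#c9c9c9, #d1d1d1, #efefef, #f1f1f1, #f5f5f5

CSS silver is rgb(192, 192, 192).
14%: (192 + 8.82 = 200.82→201, 192 + 8.82 = 200.82→201, 192 + 8.82 = 200.82→201) → #c9c9c9
27%: (192 + 17.01 = 209.01→209, 192 + 17.01 = 209.01→209, 192 + 17.01 = 209.01→209) → #d1d1d1
74%: (192 + 46.62 = 238.62→239, 192 + 46.62 = 238.62→239, 192 + 46.62 = 238.62→239) → #efefef
78%: (192 + 49.14 = 241.14→241, 192 + 49.14 = 241.14→241, 192 + 49.14 = 241.14→241) → #f1f1f1
84%: (192 + 52.92 = 244.92→245, 192 + 52.92 = 244.92→245, 192 + 52.92 = 244.92→245) → #f5f5f5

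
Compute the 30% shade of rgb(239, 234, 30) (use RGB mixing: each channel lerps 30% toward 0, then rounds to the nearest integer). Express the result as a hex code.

Lerp each channel 30% toward 0:
  R: 239 + 0.3×(0−239) = 239 − 71.7 = 167.3 → 167
  G: 234 − 70.2 = 163.8 → 164
  B: 30 − 9 = 21 → 21
rgb(167, 164, 21) = #A7A415.

#A7A415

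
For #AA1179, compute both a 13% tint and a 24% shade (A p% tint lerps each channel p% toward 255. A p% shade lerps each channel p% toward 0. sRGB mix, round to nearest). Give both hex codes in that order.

#AA1179 is rgb(170, 17, 121).
13% tint:
  R: 170 + 0.13×(255−170) = 170 + 11.05 = 181.05 → 181
  G: 17 + 0.13×(255−17) = 17 + 30.94 = 47.94 → 48
  B: 121 + 0.13×(255−121) = 121 + 17.42 = 138.42 → 138
  → #B5308A
24% shade:
  R: 170 + 0.24×(0−170) = 170 − 40.8 = 129.2 → 129
  G: 17 − 4.08 = 12.92 → 13
  B: 121 + 0.24×(0−121) = 121 − 29.04 = 91.96 → 92
  → #810D5C

#B5308A, #810D5C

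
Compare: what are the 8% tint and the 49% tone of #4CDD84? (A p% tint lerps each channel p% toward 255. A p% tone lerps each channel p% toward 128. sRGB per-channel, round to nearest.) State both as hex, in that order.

#4CDD84 is rgb(76, 221, 132).
8% tint:
  R: 76 + 14.32 = 90.32 → 90
  G: 221 + 2.72 = 223.72 → 224
  B: 132 + 0.08×(255−132) = 132 + 9.84 = 141.84 → 142
  → #5AE08E
49% tone:
  R: 76 + 25.48 = 101.48 → 101
  G: 221 − 45.57 = 175.43 → 175
  B: 132 + 0.49×(128−132) = 132 − 1.96 = 130.04 → 130
  → #65AF82

#5AE08E, #65AF82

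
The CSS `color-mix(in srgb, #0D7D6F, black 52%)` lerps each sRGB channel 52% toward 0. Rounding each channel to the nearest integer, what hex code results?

#063C35

#0D7D6F is rgb(13, 125, 111).
Lerp each channel 52% toward 0:
  R: 13 − 6.76 = 6.24 → 6
  G: 125 + 0.52×(0−125) = 125 − 65 = 60 → 60
  B: 111 + 0.52×(0−111) = 111 − 57.72 = 53.28 → 53
rgb(6, 60, 53) = #063C35.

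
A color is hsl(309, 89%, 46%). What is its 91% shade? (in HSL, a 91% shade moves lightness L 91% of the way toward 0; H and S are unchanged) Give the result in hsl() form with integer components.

hsl(309, 89%, 4%)

L moves 91% from 46 toward 0: 46 − 41.86 = 4.14 → 4.
H and S are unchanged.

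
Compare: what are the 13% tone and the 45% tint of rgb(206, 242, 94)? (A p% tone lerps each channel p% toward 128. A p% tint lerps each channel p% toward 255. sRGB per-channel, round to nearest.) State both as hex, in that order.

#C4E362, #E4F8A6

13% tone:
  R: 206 − 10.14 = 195.86 → 196
  G: 242 + 0.13×(128−242) = 242 − 14.82 = 227.18 → 227
  B: 94 + 0.13×(128−94) = 94 + 4.42 = 98.42 → 98
  → #C4E362
45% tint:
  R: 206 + 0.45×(255−206) = 206 + 22.05 = 228.05 → 228
  G: 242 + 5.85 = 247.85 → 248
  B: 94 + 72.45 = 166.45 → 166
  → #E4F8A6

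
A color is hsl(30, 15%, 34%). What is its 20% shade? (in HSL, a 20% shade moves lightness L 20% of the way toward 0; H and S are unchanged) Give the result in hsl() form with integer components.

hsl(30, 15%, 27%)

L moves 20% from 34 toward 0: 34 − 6.8 = 27.2 → 27.
H and S are unchanged.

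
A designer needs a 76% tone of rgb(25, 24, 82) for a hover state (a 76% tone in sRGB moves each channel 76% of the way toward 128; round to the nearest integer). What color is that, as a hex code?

#676775

Per channel, c → c + 0.76(128 − c):
  R: 25 + 0.76×(128−25) = 25 + 78.28 = 103.28 → 103
  G: 24 + 79.04 = 103.04 → 103
  B: 82 + 34.96 = 116.96 → 117
rgb(103, 103, 117) = #676775.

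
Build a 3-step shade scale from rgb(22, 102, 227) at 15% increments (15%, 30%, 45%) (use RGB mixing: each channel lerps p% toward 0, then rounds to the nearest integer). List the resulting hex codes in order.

#1357c1, #0f479f, #0c387d

15%: (22 − 3.3 = 18.7→19, 102 − 15.3 = 86.7→87, 227 − 34.05 = 192.95→193) → #1357c1
30%: (22 − 6.6 = 15.4→15, 102 − 30.6 = 71.4→71, 227 − 68.1 = 158.9→159) → #0f479f
45%: (22 − 9.9 = 12.1→12, 102 − 45.9 = 56.1→56, 227 − 102.15 = 124.85→125) → #0c387d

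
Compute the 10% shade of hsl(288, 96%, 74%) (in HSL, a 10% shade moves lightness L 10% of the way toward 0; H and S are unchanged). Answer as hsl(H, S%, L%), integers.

hsl(288, 96%, 67%)

L moves 10% from 74 toward 0: 74 − 7.4 = 66.6 → 67.
H and S are unchanged.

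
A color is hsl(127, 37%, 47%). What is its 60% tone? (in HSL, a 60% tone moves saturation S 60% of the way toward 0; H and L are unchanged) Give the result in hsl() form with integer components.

S moves 60% from 37 toward 0: 37 − 22.2 = 14.8 → 15.
H and L are unchanged.

hsl(127, 15%, 47%)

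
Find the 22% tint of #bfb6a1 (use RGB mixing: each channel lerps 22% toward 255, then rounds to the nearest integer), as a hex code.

#cdc6b6

#bfb6a1 is rgb(191, 182, 161).
Lerp each channel 22% toward 255:
  R: 191 + 14.08 = 205.08 → 205
  G: 182 + 16.06 = 198.06 → 198
  B: 161 + 20.68 = 181.68 → 182
rgb(205, 198, 182) = #cdc6b6.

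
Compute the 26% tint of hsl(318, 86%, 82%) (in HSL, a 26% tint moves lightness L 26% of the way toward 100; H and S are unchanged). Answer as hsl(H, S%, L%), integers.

hsl(318, 86%, 87%)

L moves 26% from 82 toward 100: 82 + 4.68 = 86.68 → 87.
H and S are unchanged.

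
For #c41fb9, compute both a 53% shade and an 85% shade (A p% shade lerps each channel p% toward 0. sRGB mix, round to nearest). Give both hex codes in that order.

#5c0f57, #1d051c

#c41fb9 is rgb(196, 31, 185).
53% shade:
  R: 196 − 103.88 = 92.12 → 92
  G: 31 + 0.53×(0−31) = 31 − 16.43 = 14.57 → 15
  B: 185 − 98.05 = 86.95 → 87
  → #5c0f57
85% shade:
  R: 196 − 166.6 = 29.4 → 29
  G: 31 + 0.85×(0−31) = 31 − 26.35 = 4.65 → 5
  B: 185 + 0.85×(0−185) = 185 − 157.25 = 27.75 → 28
  → #1d051c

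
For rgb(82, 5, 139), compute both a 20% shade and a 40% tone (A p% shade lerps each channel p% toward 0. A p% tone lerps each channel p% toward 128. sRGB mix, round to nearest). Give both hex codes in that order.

20% shade:
  R: 82 + 0.2×(0−82) = 82 − 16.4 = 65.6 → 66
  G: 5 + 0.2×(0−5) = 5 − 1 = 4 → 4
  B: 139 − 27.8 = 111.2 → 111
  → #42046f
40% tone:
  R: 82 + 0.4×(128−82) = 82 + 18.4 = 100.4 → 100
  G: 5 + 49.2 = 54.2 → 54
  B: 139 + 0.4×(128−139) = 139 − 4.4 = 134.6 → 135
  → #643687

#42046f, #643687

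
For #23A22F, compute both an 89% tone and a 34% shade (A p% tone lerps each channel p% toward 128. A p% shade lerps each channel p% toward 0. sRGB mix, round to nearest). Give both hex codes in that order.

#768477, #176B1F

#23A22F is rgb(35, 162, 47).
89% tone:
  R: 35 + 82.77 = 117.77 → 118
  G: 162 + 0.89×(128−162) = 162 − 30.26 = 131.74 → 132
  B: 47 + 0.89×(128−47) = 47 + 72.09 = 119.09 → 119
  → #768477
34% shade:
  R: 35 − 11.9 = 23.1 → 23
  G: 162 − 55.08 = 106.92 → 107
  B: 47 − 15.98 = 31.02 → 31
  → #176B1F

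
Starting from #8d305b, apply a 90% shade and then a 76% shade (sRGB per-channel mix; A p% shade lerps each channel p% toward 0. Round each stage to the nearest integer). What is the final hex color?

#030102

#8d305b is rgb(141, 48, 91).
A 90% shade moves each channel 90% toward 0:
  R: 141 + 0.9×(0−141) = 141 − 126.9 = 14.1 → 14
  G: 48 + 0.9×(0−48) = 48 − 43.2 = 4.8 → 5
  B: 91 + 0.9×(0−91) = 91 − 81.9 = 9.1 → 9
After the shade: rgb(14, 5, 9) = #0e0509.
A 76% shade moves each channel 76% toward 0:
  R: 14 + 0.76×(0−14) = 14 − 10.64 = 3.36 → 3
  G: 5 − 3.8 = 1.2 → 1
  B: 9 + 0.76×(0−9) = 9 − 6.84 = 2.16 → 2
rgb(3, 1, 2) = #030102.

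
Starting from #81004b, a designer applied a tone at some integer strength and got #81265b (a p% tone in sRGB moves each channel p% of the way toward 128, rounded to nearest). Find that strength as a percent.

#81004b is rgb(129, 0, 75); #81265b is rgb(129, 38, 91).
On the G channel (widest range): 38 ≈ 0 + (p/100)(128 − 0), so p ≈ 100×(38 − 0)/(128 − 0) = 3800/128 = 29.69.
p = 30 reproduces all three channels after rounding.

30%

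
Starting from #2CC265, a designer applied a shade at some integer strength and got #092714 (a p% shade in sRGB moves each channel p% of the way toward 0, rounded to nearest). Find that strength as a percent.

#2CC265 is rgb(44, 194, 101); #092714 is rgb(9, 39, 20).
On the G channel (widest range): 39 ≈ 194 + (p/100)(0 − 194), so p ≈ 100×(39 − 194)/(0 − 194) = -15500/-194 = 79.90.
p = 80 reproduces all three channels after rounding.

80%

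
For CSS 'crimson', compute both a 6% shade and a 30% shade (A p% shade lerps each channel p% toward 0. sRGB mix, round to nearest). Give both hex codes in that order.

CSS crimson is rgb(220, 20, 60).
6% shade:
  R: 220 − 13.2 = 206.8 → 207
  G: 20 + 0.06×(0−20) = 20 − 1.2 = 18.8 → 19
  B: 60 − 3.6 = 56.4 → 56
  → #cf1338
30% shade:
  R: 220 + 0.3×(0−220) = 220 − 66 = 154 → 154
  G: 20 + 0.3×(0−20) = 20 − 6 = 14 → 14
  B: 60 + 0.3×(0−60) = 60 − 18 = 42 → 42
  → #9a0e2a

#cf1338, #9a0e2a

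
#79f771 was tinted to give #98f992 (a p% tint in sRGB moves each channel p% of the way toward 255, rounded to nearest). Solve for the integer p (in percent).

#79f771 is rgb(121, 247, 113); #98f992 is rgb(152, 249, 146).
On the B channel (widest range): 146 ≈ 113 + (p/100)(255 − 113), so p ≈ 100×(146 − 113)/(255 − 113) = 3300/142 = 23.24.
p = 23 reproduces all three channels after rounding.

23%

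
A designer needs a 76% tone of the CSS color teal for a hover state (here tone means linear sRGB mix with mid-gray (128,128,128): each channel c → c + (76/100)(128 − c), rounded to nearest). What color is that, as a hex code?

#618080

CSS teal is rgb(0, 128, 128).
A 76% tone moves each channel 76% toward 128:
  R: 0 + 0.76×(128−0) = 0 + 97.28 = 97.28 → 97
  G: 128 + 0.76×(128−128) = 128 + 0 = 128 → 128
  B: 128 + 0 = 128 → 128
rgb(97, 128, 128) = #618080.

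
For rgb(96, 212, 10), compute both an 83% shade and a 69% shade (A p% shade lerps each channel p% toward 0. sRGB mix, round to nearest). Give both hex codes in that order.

83% shade:
  R: 96 + 0.83×(0−96) = 96 − 79.68 = 16.32 → 16
  G: 212 − 175.96 = 36.04 → 36
  B: 10 + 0.83×(0−10) = 10 − 8.3 = 1.7 → 2
  → #102402
69% shade:
  R: 96 − 66.24 = 29.76 → 30
  G: 212 − 146.28 = 65.72 → 66
  B: 10 + 0.69×(0−10) = 10 − 6.9 = 3.1 → 3
  → #1E4203

#102402, #1E4203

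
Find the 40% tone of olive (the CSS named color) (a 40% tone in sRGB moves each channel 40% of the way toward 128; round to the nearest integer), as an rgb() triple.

CSS olive is rgb(128, 128, 0).
Per channel, c → c + 0.4(128 − c):
  R: 128 + 0.4×(128−128) = 128 + 0 = 128 → 128
  G: 128 + 0.4×(128−128) = 128 + 0 = 128 → 128
  B: 0 + 51.2 = 51.2 → 51

rgb(128, 128, 51)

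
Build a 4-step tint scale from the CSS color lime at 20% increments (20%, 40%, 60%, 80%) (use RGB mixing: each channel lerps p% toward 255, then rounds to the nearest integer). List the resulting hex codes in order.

#33ff33, #66ff66, #99ff99, #ccffcc

CSS lime is rgb(0, 255, 0).
20%: (0 + 51 = 51→51, 255→255, 0 + 51 = 51→51) → #33ff33
40%: (0 + 102 = 102→102, 255→255, 0 + 102 = 102→102) → #66ff66
60%: (0 + 153 = 153→153, 255→255, 0 + 153 = 153→153) → #99ff99
80%: (0 + 204 = 204→204, 255→255, 0 + 204 = 204→204) → #ccffcc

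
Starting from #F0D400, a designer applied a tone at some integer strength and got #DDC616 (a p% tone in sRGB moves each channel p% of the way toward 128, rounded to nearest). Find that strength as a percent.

17%

#F0D400 is rgb(240, 212, 0); #DDC616 is rgb(221, 198, 22).
On the B channel (widest range): 22 ≈ 0 + (p/100)(128 − 0), so p ≈ 100×(22 − 0)/(128 − 0) = 2200/128 = 17.19.
p = 17 reproduces all three channels after rounding.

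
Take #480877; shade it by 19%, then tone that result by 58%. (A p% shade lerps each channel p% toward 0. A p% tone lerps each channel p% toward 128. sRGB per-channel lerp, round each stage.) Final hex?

#480877 is rgb(72, 8, 119).
Lerp each channel 19% toward 0:
  R: 72 − 13.68 = 58.32 → 58
  G: 8 + 0.19×(0−8) = 8 − 1.52 = 6.48 → 6
  B: 119 − 22.61 = 96.39 → 96
After the shade: rgb(58, 6, 96) = #3A0660.
Lerp each channel 58% toward 128:
  R: 58 + 0.58×(128−58) = 58 + 40.6 = 98.6 → 99
  G: 6 + 0.58×(128−6) = 6 + 70.76 = 76.76 → 77
  B: 96 + 18.56 = 114.56 → 115
rgb(99, 77, 115) = #634D73.

#634D73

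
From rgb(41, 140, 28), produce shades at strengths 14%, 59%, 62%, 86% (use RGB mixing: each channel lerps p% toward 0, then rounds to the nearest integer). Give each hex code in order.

#237818, #11390b, #10350b, #061404

14%: (41 − 5.74 = 35.26→35, 140 − 19.6 = 120.4→120, 28 − 3.92 = 24.08→24) → #237818
59%: (41 − 24.19 = 16.81→17, 140 − 82.6 = 57.4→57, 28 − 16.52 = 11.48→11) → #11390b
62%: (41 − 25.42 = 15.58→16, 140 − 86.8 = 53.2→53, 28 − 17.36 = 10.64→11) → #10350b
86%: (41 − 35.26 = 5.74→6, 140 − 120.4 = 19.6→20, 28 − 24.08 = 3.92→4) → #061404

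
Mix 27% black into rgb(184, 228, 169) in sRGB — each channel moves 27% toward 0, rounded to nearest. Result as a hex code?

Lerp each channel 27% toward 0:
  R: 184 + 0.27×(0−184) = 184 − 49.68 = 134.32 → 134
  G: 228 + 0.27×(0−228) = 228 − 61.56 = 166.44 → 166
  B: 169 − 45.63 = 123.37 → 123
rgb(134, 166, 123) = #86A67B.

#86A67B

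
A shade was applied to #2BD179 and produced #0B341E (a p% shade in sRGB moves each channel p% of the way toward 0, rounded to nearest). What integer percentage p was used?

75%

#2BD179 is rgb(43, 209, 121); #0B341E is rgb(11, 52, 30).
On the G channel (widest range): 52 ≈ 209 + (p/100)(0 − 209), so p ≈ 100×(52 − 209)/(0 − 209) = -15700/-209 = 75.12.
p = 75 reproduces all three channels after rounding.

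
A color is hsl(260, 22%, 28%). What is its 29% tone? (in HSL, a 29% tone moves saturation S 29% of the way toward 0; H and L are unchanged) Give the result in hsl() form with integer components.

S moves 29% from 22 toward 0: 22 − 6.38 = 15.62 → 16.
H and L are unchanged.

hsl(260, 16%, 28%)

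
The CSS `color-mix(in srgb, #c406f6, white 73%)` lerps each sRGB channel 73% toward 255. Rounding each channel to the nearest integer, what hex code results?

#efbcfd

#c406f6 is rgb(196, 6, 246).
Lerp each channel 73% toward 255:
  R: 196 + 0.73×(255−196) = 196 + 43.07 = 239.07 → 239
  G: 6 + 0.73×(255−6) = 6 + 181.77 = 187.77 → 188
  B: 246 + 0.73×(255−246) = 246 + 6.57 = 252.57 → 253
rgb(239, 188, 253) = #efbcfd.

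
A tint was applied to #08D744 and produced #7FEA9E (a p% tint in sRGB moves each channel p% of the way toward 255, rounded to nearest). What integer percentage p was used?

48%

#08D744 is rgb(8, 215, 68); #7FEA9E is rgb(127, 234, 158).
On the R channel (widest range): 127 ≈ 8 + (p/100)(255 − 8), so p ≈ 100×(127 − 8)/(255 − 8) = 11900/247 = 48.18.
p = 48 reproduces all three channels after rounding.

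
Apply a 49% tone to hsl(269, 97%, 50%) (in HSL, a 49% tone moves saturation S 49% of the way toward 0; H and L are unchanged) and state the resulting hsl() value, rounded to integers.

hsl(269, 49%, 50%)

S moves 49% from 97 toward 0: 97 − 47.53 = 49.47 → 49.
H and L are unchanged.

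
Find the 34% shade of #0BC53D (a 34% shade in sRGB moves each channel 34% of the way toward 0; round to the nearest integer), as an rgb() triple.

rgb(7, 130, 40)

#0BC53D is rgb(11, 197, 61).
A 34% shade moves each channel 34% toward 0:
  R: 11 + 0.34×(0−11) = 11 − 3.74 = 7.26 → 7
  G: 197 + 0.34×(0−197) = 197 − 66.98 = 130.02 → 130
  B: 61 + 0.34×(0−61) = 61 − 20.74 = 40.26 → 40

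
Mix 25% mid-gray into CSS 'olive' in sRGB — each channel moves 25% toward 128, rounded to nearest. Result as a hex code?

CSS olive is rgb(128, 128, 0).
Per channel, c → c + 0.25(128 − c):
  R: 128 + 0.25×(128−128) = 128 + 0 = 128 → 128
  G: 128 + 0.25×(128−128) = 128 + 0 = 128 → 128
  B: 0 + 0.25×(128−0) = 0 + 32 = 32 → 32
rgb(128, 128, 32) = #808020.

#808020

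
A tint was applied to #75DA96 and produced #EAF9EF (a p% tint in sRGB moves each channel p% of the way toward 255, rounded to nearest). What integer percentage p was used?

#75DA96 is rgb(117, 218, 150); #EAF9EF is rgb(234, 249, 239).
On the R channel (widest range): 234 ≈ 117 + (p/100)(255 − 117), so p ≈ 100×(234 − 117)/(255 − 117) = 11700/138 = 84.78.
p = 85 reproduces all three channels after rounding.

85%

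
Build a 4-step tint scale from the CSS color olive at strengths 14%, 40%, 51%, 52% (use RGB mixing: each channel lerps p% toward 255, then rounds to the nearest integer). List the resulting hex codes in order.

CSS olive is rgb(128, 128, 0).
14%: (128 + 17.78 = 145.78→146, 128 + 17.78 = 145.78→146, 0 + 35.7 = 35.7→36) → #929224
40%: (128 + 50.8 = 178.8→179, 128 + 50.8 = 178.8→179, 0 + 102 = 102→102) → #B3B366
51%: (128 + 64.77 = 192.77→193, 128 + 64.77 = 192.77→193, 0 + 130.05 = 130.05→130) → #C1C182
52%: (128 + 66.04 = 194.04→194, 128 + 66.04 = 194.04→194, 0 + 132.6 = 132.6→133) → #C2C285

#929224, #B3B366, #C1C182, #C2C285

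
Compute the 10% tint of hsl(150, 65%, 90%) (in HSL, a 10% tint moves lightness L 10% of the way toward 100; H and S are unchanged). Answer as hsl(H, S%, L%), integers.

hsl(150, 65%, 91%)

L moves 10% from 90 toward 100: 90 + 1 = 91 → 91.
H and S are unchanged.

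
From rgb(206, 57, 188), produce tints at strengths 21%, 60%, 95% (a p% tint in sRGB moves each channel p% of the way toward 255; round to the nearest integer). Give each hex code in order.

21%: (206 + 10.29 = 216.29→216, 57 + 41.58 = 98.58→99, 188 + 14.07 = 202.07→202) → #D863CA
60%: (206 + 29.4 = 235.4→235, 57 + 118.8 = 175.8→176, 188 + 40.2 = 228.2→228) → #EBB0E4
95%: (206 + 46.55 = 252.55→253, 57 + 188.1 = 245.1→245, 188 + 63.65 = 251.65→252) → #FDF5FC

#D863CA, #EBB0E4, #FDF5FC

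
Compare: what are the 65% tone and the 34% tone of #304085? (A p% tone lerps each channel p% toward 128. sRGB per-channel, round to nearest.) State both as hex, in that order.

#304085 is rgb(48, 64, 133).
65% tone:
  R: 48 + 0.65×(128−48) = 48 + 52 = 100 → 100
  G: 64 + 0.65×(128−64) = 64 + 41.6 = 105.6 → 106
  B: 133 + 0.65×(128−133) = 133 − 3.25 = 129.75 → 130
  → #646A82
34% tone:
  R: 48 + 27.2 = 75.2 → 75
  G: 64 + 0.34×(128−64) = 64 + 21.76 = 85.76 → 86
  B: 133 + 0.34×(128−133) = 133 − 1.7 = 131.3 → 131
  → #4B5683

#646A82, #4B5683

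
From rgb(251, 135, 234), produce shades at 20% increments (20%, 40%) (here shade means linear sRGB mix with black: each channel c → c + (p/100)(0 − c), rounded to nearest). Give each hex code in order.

20%: (251 − 50.2 = 200.8→201, 135 − 27 = 108→108, 234 − 46.8 = 187.2→187) → #C96CBB
40%: (251 − 100.4 = 150.6→151, 135 − 54 = 81→81, 234 − 93.6 = 140.4→140) → #97518C

#C96CBB, #97518C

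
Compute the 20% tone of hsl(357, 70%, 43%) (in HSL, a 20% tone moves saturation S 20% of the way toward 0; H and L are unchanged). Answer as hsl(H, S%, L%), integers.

S moves 20% from 70 toward 0: 70 − 14 = 56 → 56.
H and L are unchanged.

hsl(357, 56%, 43%)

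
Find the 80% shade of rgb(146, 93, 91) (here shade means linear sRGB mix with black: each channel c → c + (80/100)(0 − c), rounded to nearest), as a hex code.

#1D1312

Lerp each channel 80% toward 0:
  R: 146 − 116.8 = 29.2 → 29
  G: 93 + 0.8×(0−93) = 93 − 74.4 = 18.6 → 19
  B: 91 + 0.8×(0−91) = 91 − 72.8 = 18.2 → 18
rgb(29, 19, 18) = #1D1312.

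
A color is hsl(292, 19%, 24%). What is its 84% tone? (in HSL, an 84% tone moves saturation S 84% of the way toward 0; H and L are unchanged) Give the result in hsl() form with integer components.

S moves 84% from 19 toward 0: 19 − 15.96 = 3.04 → 3.
H and L are unchanged.

hsl(292, 3%, 24%)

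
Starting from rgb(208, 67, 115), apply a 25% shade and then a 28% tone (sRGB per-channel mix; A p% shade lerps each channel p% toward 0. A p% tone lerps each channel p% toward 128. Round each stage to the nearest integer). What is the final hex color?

A 25% shade moves each channel 25% toward 0:
  R: 208 − 52 = 156 → 156
  G: 67 + 0.25×(0−67) = 67 − 16.75 = 50.25 → 50
  B: 115 − 28.75 = 86.25 → 86
After the shade: rgb(156, 50, 86) = #9C3256.
A 28% tone moves each channel 28% toward 128:
  R: 156 + 0.28×(128−156) = 156 − 7.84 = 148.16 → 148
  G: 50 + 0.28×(128−50) = 50 + 21.84 = 71.84 → 72
  B: 86 + 11.76 = 97.76 → 98
rgb(148, 72, 98) = #944862.

#944862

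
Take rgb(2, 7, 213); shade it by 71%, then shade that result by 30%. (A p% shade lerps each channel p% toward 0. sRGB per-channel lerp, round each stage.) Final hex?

Per channel, c → c + 0.71(0 − c):
  R: 2 + 0.71×(0−2) = 2 − 1.42 = 0.58 → 1
  G: 7 + 0.71×(0−7) = 7 − 4.97 = 2.03 → 2
  B: 213 + 0.71×(0−213) = 213 − 151.23 = 61.77 → 62
After the shade: rgb(1, 2, 62) = #01023E.
Lerp each channel 30% toward 0:
  R: 1 + 0.3×(0−1) = 1 − 0.3 = 0.7 → 1
  G: 2 + 0.3×(0−2) = 2 − 0.6 = 1.4 → 1
  B: 62 − 18.6 = 43.4 → 43
rgb(1, 1, 43) = #01012B.

#01012B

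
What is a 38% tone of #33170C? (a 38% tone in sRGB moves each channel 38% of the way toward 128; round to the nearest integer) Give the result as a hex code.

#503F38

#33170C is rgb(51, 23, 12).
Per channel, c → c + 0.38(128 − c):
  R: 51 + 0.38×(128−51) = 51 + 29.26 = 80.26 → 80
  G: 23 + 39.9 = 62.9 → 63
  B: 12 + 0.38×(128−12) = 12 + 44.08 = 56.08 → 56
rgb(80, 63, 56) = #503F38.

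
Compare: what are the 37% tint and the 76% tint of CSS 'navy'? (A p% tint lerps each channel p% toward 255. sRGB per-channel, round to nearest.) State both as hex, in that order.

#5E5EAF, #C2C2E1

CSS navy is rgb(0, 0, 128).
37% tint:
  R: 0 + 94.35 = 94.35 → 94
  G: 0 + 94.35 = 94.35 → 94
  B: 128 + 0.37×(255−128) = 128 + 46.99 = 174.99 → 175
  → #5E5EAF
76% tint:
  R: 0 + 0.76×(255−0) = 0 + 193.8 = 193.8 → 194
  G: 0 + 193.8 = 193.8 → 194
  B: 128 + 96.52 = 224.52 → 225
  → #C2C2E1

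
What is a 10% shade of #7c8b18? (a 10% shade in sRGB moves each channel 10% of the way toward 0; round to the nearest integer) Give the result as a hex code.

#707d16

#7c8b18 is rgb(124, 139, 24).
Lerp each channel 10% toward 0:
  R: 124 + 0.1×(0−124) = 124 − 12.4 = 111.6 → 112
  G: 139 + 0.1×(0−139) = 139 − 13.9 = 125.1 → 125
  B: 24 + 0.1×(0−24) = 24 − 2.4 = 21.6 → 22
rgb(112, 125, 22) = #707d16.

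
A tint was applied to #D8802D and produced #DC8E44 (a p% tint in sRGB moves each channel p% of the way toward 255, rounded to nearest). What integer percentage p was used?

#D8802D is rgb(216, 128, 45); #DC8E44 is rgb(220, 142, 68).
On the B channel (widest range): 68 ≈ 45 + (p/100)(255 − 45), so p ≈ 100×(68 − 45)/(255 − 45) = 2300/210 = 10.95.
p = 11 reproduces all three channels after rounding.

11%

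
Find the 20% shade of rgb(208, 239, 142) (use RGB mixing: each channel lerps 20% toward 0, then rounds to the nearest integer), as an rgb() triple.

A 20% shade moves each channel 20% toward 0:
  R: 208 − 41.6 = 166.4 → 166
  G: 239 + 0.2×(0−239) = 239 − 47.8 = 191.2 → 191
  B: 142 + 0.2×(0−142) = 142 − 28.4 = 113.6 → 114

rgb(166, 191, 114)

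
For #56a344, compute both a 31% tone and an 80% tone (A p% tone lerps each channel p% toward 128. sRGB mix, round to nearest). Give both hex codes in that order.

#56a344 is rgb(86, 163, 68).
31% tone:
  R: 86 + 13.02 = 99.02 → 99
  G: 163 − 10.85 = 152.15 → 152
  B: 68 + 0.31×(128−68) = 68 + 18.6 = 86.6 → 87
  → #639857
80% tone:
  R: 86 + 33.6 = 119.6 → 120
  G: 163 − 28 = 135 → 135
  B: 68 + 48 = 116 → 116
  → #788774

#639857, #788774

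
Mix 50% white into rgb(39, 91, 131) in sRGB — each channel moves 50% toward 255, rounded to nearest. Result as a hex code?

#93ADC1

Per channel, c → c + 0.5(255 − c):
  R: 39 + 0.5×(255−39) = 39 + 108 = 147 → 147
  G: 91 + 82 = 173 → 173
  B: 131 + 0.5×(255−131) = 131 + 62 = 193 → 193
rgb(147, 173, 193) = #93ADC1.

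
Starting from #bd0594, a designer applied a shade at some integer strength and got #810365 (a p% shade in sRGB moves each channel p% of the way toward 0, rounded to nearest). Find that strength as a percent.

32%

#bd0594 is rgb(189, 5, 148); #810365 is rgb(129, 3, 101).
On the R channel (widest range): 129 ≈ 189 + (p/100)(0 − 189), so p ≈ 100×(129 − 189)/(0 − 189) = -6000/-189 = 31.75.
p = 32 reproduces all three channels after rounding.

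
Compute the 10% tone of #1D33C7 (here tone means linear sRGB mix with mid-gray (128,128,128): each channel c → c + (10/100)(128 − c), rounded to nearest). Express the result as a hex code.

#273BC0

#1D33C7 is rgb(29, 51, 199).
Per channel, c → c + 0.1(128 − c):
  R: 29 + 0.1×(128−29) = 29 + 9.9 = 38.9 → 39
  G: 51 + 7.7 = 58.7 → 59
  B: 199 − 7.1 = 191.9 → 192
rgb(39, 59, 192) = #273BC0.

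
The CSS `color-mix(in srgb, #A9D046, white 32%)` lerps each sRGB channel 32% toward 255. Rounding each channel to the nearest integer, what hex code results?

#C5DF81

#A9D046 is rgb(169, 208, 70).
Lerp each channel 32% toward 255:
  R: 169 + 27.52 = 196.52 → 197
  G: 208 + 0.32×(255−208) = 208 + 15.04 = 223.04 → 223
  B: 70 + 59.2 = 129.2 → 129
rgb(197, 223, 129) = #C5DF81.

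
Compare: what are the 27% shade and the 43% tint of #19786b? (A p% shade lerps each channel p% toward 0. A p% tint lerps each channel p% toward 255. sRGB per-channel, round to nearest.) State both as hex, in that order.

#12584e, #7cb2ab

#19786b is rgb(25, 120, 107).
27% shade:
  R: 25 − 6.75 = 18.25 → 18
  G: 120 + 0.27×(0−120) = 120 − 32.4 = 87.6 → 88
  B: 107 − 28.89 = 78.11 → 78
  → #12584e
43% tint:
  R: 25 + 0.43×(255−25) = 25 + 98.9 = 123.9 → 124
  G: 120 + 58.05 = 178.05 → 178
  B: 107 + 63.64 = 170.64 → 171
  → #7cb2ab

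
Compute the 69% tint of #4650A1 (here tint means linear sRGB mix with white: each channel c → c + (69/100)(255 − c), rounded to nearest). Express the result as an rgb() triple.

rgb(198, 201, 226)

#4650A1 is rgb(70, 80, 161).
Lerp each channel 69% toward 255:
  R: 70 + 127.65 = 197.65 → 198
  G: 80 + 0.69×(255−80) = 80 + 120.75 = 200.75 → 201
  B: 161 + 0.69×(255−161) = 161 + 64.86 = 225.86 → 226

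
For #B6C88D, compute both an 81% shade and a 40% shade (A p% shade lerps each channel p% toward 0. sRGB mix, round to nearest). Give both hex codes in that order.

#23261B, #6D7855

#B6C88D is rgb(182, 200, 141).
81% shade:
  R: 182 − 147.42 = 34.58 → 35
  G: 200 + 0.81×(0−200) = 200 − 162 = 38 → 38
  B: 141 + 0.81×(0−141) = 141 − 114.21 = 26.79 → 27
  → #23261B
40% shade:
  R: 182 + 0.4×(0−182) = 182 − 72.8 = 109.2 → 109
  G: 200 + 0.4×(0−200) = 200 − 80 = 120 → 120
  B: 141 + 0.4×(0−141) = 141 − 56.4 = 84.6 → 85
  → #6D7855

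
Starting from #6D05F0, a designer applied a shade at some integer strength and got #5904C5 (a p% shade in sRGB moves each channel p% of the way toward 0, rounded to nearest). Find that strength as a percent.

18%

#6D05F0 is rgb(109, 5, 240); #5904C5 is rgb(89, 4, 197).
On the B channel (widest range): 197 ≈ 240 + (p/100)(0 − 240), so p ≈ 100×(197 − 240)/(0 − 240) = -4300/-240 = 17.92.
p = 18 reproduces all three channels after rounding.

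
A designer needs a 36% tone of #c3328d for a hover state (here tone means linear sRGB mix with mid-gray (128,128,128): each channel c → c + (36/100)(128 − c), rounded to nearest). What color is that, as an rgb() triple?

rgb(171, 78, 136)

#c3328d is rgb(195, 50, 141).
Per channel, c → c + 0.36(128 − c):
  R: 195 + 0.36×(128−195) = 195 − 24.12 = 170.88 → 171
  G: 50 + 28.08 = 78.08 → 78
  B: 141 + 0.36×(128−141) = 141 − 4.68 = 136.32 → 136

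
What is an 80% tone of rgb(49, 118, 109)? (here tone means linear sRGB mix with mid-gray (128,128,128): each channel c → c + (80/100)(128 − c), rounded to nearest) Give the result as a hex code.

#707E7C

Lerp each channel 80% toward 128:
  R: 49 + 0.8×(128−49) = 49 + 63.2 = 112.2 → 112
  G: 118 + 8 = 126 → 126
  B: 109 + 15.2 = 124.2 → 124
rgb(112, 126, 124) = #707E7C.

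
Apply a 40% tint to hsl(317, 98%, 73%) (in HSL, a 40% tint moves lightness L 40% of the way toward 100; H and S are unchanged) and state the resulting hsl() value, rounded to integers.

L moves 40% from 73 toward 100: 73 + 10.8 = 83.8 → 84.
H and S are unchanged.

hsl(317, 98%, 84%)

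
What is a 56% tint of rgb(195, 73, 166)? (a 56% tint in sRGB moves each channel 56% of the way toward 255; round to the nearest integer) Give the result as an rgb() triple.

rgb(229, 175, 216)

Lerp each channel 56% toward 255:
  R: 195 + 33.6 = 228.6 → 229
  G: 73 + 0.56×(255−73) = 73 + 101.92 = 174.92 → 175
  B: 166 + 0.56×(255−166) = 166 + 49.84 = 215.84 → 216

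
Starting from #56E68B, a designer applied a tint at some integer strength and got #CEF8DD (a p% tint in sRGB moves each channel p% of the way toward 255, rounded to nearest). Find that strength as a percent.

71%

#56E68B is rgb(86, 230, 139); #CEF8DD is rgb(206, 248, 221).
On the R channel (widest range): 206 ≈ 86 + (p/100)(255 − 86), so p ≈ 100×(206 − 86)/(255 − 86) = 12000/169 = 71.01.
p = 71 reproduces all three channels after rounding.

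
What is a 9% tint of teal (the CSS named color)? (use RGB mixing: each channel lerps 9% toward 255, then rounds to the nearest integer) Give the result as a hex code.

CSS teal is rgb(0, 128, 128).
Per channel, c → c + 0.09(255 − c):
  R: 0 + 22.95 = 22.95 → 23
  G: 128 + 11.43 = 139.43 → 139
  B: 128 + 11.43 = 139.43 → 139
rgb(23, 139, 139) = #178B8B.

#178B8B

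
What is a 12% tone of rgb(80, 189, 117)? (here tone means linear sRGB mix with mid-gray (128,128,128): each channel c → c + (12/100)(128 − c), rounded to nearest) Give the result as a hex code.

#56b676

A 12% tone moves each channel 12% toward 128:
  R: 80 + 5.76 = 85.76 → 86
  G: 189 − 7.32 = 181.68 → 182
  B: 117 + 0.12×(128−117) = 117 + 1.32 = 118.32 → 118
rgb(86, 182, 118) = #56b676.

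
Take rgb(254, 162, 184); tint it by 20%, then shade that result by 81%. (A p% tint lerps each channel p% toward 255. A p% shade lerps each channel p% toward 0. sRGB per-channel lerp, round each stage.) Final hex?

#302226

A 20% tint moves each channel 20% toward 255:
  R: 254 + 0.2 = 254.2 → 254
  G: 162 + 0.2×(255−162) = 162 + 18.6 = 180.6 → 181
  B: 184 + 14.2 = 198.2 → 198
After the tint: rgb(254, 181, 198) = #FEB5C6.
Lerp each channel 81% toward 0:
  R: 254 + 0.81×(0−254) = 254 − 205.74 = 48.26 → 48
  G: 181 − 146.61 = 34.39 → 34
  B: 198 − 160.38 = 37.62 → 38
rgb(48, 34, 38) = #302226.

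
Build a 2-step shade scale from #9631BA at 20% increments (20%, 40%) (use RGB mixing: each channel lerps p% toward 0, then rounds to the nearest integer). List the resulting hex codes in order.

#782795, #5A1D70

#9631BA is rgb(150, 49, 186).
20%: (150 − 30 = 120→120, 49 − 9.8 = 39.2→39, 186 − 37.2 = 148.8→149) → #782795
40%: (150 − 60 = 90→90, 49 − 19.6 = 29.4→29, 186 − 74.4 = 111.6→112) → #5A1D70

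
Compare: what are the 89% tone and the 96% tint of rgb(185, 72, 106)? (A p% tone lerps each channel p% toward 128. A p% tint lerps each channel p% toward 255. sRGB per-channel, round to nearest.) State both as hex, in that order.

89% tone:
  R: 185 + 0.89×(128−185) = 185 − 50.73 = 134.27 → 134
  G: 72 + 49.84 = 121.84 → 122
  B: 106 + 0.89×(128−106) = 106 + 19.58 = 125.58 → 126
  → #867a7e
96% tint:
  R: 185 + 0.96×(255−185) = 185 + 67.2 = 252.2 → 252
  G: 72 + 0.96×(255−72) = 72 + 175.68 = 247.68 → 248
  B: 106 + 0.96×(255−106) = 106 + 143.04 = 249.04 → 249
  → #fcf8f9

#867a7e, #fcf8f9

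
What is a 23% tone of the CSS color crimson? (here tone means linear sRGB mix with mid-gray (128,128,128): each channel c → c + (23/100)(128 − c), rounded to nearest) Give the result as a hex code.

CSS crimson is rgb(220, 20, 60).
A 23% tone moves each channel 23% toward 128:
  R: 220 + 0.23×(128−220) = 220 − 21.16 = 198.84 → 199
  G: 20 + 24.84 = 44.84 → 45
  B: 60 + 0.23×(128−60) = 60 + 15.64 = 75.64 → 76
rgb(199, 45, 76) = #C72D4C.

#C72D4C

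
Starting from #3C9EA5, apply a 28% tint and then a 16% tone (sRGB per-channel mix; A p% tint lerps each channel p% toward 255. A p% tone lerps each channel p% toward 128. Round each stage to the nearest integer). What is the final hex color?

#3C9EA5 is rgb(60, 158, 165).
Per channel, c → c + 0.28(255 − c):
  R: 60 + 0.28×(255−60) = 60 + 54.6 = 114.6 → 115
  G: 158 + 27.16 = 185.16 → 185
  B: 165 + 25.2 = 190.2 → 190
After the tint: rgb(115, 185, 190) = #73B9BE.
Lerp each channel 16% toward 128:
  R: 115 + 0.16×(128−115) = 115 + 2.08 = 117.08 → 117
  G: 185 + 0.16×(128−185) = 185 − 9.12 = 175.88 → 176
  B: 190 − 9.92 = 180.08 → 180
rgb(117, 176, 180) = #75B0B4.

#75B0B4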